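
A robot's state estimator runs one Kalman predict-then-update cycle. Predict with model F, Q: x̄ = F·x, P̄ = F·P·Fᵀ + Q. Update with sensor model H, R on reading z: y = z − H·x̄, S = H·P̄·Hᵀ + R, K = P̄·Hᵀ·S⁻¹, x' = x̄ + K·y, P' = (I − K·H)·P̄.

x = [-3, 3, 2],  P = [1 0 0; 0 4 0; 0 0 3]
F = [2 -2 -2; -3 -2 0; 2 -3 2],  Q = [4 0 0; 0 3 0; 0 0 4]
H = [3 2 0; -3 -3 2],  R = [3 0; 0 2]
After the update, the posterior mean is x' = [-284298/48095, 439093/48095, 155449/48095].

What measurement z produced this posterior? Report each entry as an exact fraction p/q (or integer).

z = [1, -3]

x̄ = F·x = [-16, 3, -11]
P̄ = F·P·Fᵀ + Q = [36 10 16; 10 28 18; 16 18 56]
S = H·P̄·Hᵀ + R = [559 -474; -474 574]
K = P̄·Hᵀ·S⁻¹ = [11614/48095 709/48095; 6196/48095 -1419/48095; 26478/48095 22703/48095]
x' − x̄ = [485222/48095, 294808/48095, 684494/48095] = K·y
y = (KᵀK)⁻¹·Kᵀ·(x' − x̄) = [43, -20]
z = y + H·x̄ = [43, -20] + [-42, 17] = [1, -3]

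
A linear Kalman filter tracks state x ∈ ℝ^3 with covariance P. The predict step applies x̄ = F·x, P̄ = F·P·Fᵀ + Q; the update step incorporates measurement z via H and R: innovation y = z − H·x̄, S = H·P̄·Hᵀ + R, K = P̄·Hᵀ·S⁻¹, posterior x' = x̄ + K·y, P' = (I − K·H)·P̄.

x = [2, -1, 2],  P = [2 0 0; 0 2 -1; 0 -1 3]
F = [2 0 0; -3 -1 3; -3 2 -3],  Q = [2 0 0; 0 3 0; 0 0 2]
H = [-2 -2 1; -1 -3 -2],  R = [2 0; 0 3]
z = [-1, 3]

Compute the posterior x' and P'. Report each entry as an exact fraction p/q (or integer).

x̄ = F·x = [4, 1, -14]
P̄ = F·P·Fᵀ + Q = [10 -12 -12; -12 56 -22; -12 -22 67]
y = z − H·x̄ = [23, -18]
S = H·P̄·Hᵀ + R = [373 68; 68 401]
K = P̄·Hᵀ·S⁻¹ = [-944/20707 2742/20707; -36494/144949 -34296/144949; 57943/144949 -30068/144949]
x' = x̄ + K·y = [11760/20707, -77085/144949, -155373/144949]
P' = (I − K·H)·P̄ = [62418/20707 -45220/20707 32508/20707; -45220/20707 261652/144949 -182764/144949; 32508/20707 -182764/144949 205470/144949]

x' = [11760/20707, -77085/144949, -155373/144949]
P' = [62418/20707 -45220/20707 32508/20707; -45220/20707 261652/144949 -182764/144949; 32508/20707 -182764/144949 205470/144949]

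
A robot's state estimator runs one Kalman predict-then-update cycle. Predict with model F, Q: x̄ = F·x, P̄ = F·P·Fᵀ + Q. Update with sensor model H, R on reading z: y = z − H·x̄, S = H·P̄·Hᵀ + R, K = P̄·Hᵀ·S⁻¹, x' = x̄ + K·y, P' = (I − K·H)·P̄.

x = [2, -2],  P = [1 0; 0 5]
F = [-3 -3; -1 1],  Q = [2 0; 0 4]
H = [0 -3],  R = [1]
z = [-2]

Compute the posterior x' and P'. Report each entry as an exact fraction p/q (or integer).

x̄ = F·x = [0, -4]
P̄ = F·P·Fᵀ + Q = [56 -12; -12 10]
y = z − H·x̄ = [-14]
S = H·P̄·Hᵀ + R = [91]
K = P̄·Hᵀ·S⁻¹ = [36/91; -30/91]
x' = x̄ + K·y = [-72/13, 8/13]
P' = (I − K·H)·P̄ = [3800/91 -12/91; -12/91 10/91]

x' = [-72/13, 8/13]
P' = [3800/91 -12/91; -12/91 10/91]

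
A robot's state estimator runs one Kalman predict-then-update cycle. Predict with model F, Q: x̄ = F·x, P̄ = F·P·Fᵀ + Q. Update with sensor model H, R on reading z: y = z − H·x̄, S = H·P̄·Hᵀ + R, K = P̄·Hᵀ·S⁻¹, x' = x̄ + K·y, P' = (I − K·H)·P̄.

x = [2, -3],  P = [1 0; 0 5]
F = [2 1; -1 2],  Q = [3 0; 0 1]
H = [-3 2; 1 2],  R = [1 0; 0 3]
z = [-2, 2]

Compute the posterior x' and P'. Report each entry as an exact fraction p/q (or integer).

x̄ = F·x = [1, -8]
P̄ = F·P·Fᵀ + Q = [12 8; 8 22]
y = z − H·x̄ = [17, 17]
S = H·P̄·Hᵀ + R = [101 20; 20 135]
K = P̄·Hᵀ·S⁻¹ = [-652/2647 3228/13235; 332/2647 4852/13235]
x' = x̄ + K·y = [12691/13235, 4824/13235]
P' = (I − K·H)·P̄ = [3236/13235 3224/13235; 3224/13235 5666/13235]

x' = [12691/13235, 4824/13235]
P' = [3236/13235 3224/13235; 3224/13235 5666/13235]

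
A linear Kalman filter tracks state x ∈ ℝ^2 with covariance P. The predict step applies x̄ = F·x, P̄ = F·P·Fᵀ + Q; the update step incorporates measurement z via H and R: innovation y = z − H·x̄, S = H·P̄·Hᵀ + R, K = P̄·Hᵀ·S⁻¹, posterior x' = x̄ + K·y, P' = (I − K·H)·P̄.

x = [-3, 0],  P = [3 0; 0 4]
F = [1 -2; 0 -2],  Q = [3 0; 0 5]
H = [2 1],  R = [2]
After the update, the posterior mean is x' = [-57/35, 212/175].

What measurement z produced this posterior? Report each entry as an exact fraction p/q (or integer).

z = [-2]

x̄ = F·x = [-3, 0]
P̄ = F·P·Fᵀ + Q = [22 16; 16 21]
S = H·P̄·Hᵀ + R = [175]
K = P̄·Hᵀ·S⁻¹ = [12/35; 53/175]
x' − x̄ = [48/35, 212/175] = K·y
y = (KᵀK)⁻¹·Kᵀ·(x' − x̄) = [4]
z = y + H·x̄ = [4] + [-6] = [-2]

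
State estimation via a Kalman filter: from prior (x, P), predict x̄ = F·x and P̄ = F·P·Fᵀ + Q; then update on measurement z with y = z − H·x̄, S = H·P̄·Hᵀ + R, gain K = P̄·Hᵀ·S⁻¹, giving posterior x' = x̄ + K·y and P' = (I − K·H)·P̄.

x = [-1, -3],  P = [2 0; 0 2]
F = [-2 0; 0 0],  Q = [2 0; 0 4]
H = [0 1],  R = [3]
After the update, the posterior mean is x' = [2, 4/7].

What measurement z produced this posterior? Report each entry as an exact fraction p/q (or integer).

z = [1]

x̄ = F·x = [2, 0]
P̄ = F·P·Fᵀ + Q = [10 0; 0 4]
S = H·P̄·Hᵀ + R = [7]
K = P̄·Hᵀ·S⁻¹ = [0; 4/7]
x' − x̄ = [0, 4/7] = K·y
y = (KᵀK)⁻¹·Kᵀ·(x' − x̄) = [1]
z = y + H·x̄ = [1] + [0] = [1]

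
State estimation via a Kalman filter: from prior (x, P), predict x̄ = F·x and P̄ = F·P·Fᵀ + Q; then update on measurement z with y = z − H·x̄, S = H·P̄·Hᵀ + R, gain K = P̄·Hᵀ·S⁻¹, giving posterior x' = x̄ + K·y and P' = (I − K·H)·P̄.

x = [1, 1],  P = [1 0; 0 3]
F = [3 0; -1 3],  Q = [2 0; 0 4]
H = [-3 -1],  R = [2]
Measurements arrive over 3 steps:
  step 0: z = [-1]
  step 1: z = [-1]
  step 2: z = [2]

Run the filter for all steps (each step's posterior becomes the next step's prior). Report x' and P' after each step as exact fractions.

step 0: x̄ = F·x = [3, 2]
step 0: P̄ = F·P·Fᵀ + Q = [11 -3; -3 32]
step 0: y = z − H·x̄ = [10]
step 0: S = H·P̄·Hᵀ + R = [115]
step 0: K = P̄·Hᵀ·S⁻¹ = [-6/23; -1/5]
step 0: x' = x̄ + K·y = [9/23, 0]
step 0: P' = (I − K·H)·P̄ = [73/23 -9; -9 137/5]
step 1: x̄ = F·x = [27/23, -9/23]
step 1: P̄ = F·P·Fᵀ + Q = [703/23 -2082/23; -2082/23 35394/115]
step 1: y = z − H·x̄ = [49/23]
step 1: S = H·P̄·Hᵀ + R = [4799/115]
step 1: K = P̄·Hᵀ·S⁻¹ = [-135/4799; -4164/4799]
step 1: x' = x̄ + K·y = [5346/4799, -10749/4799]
step 1: P' = (I − K·H)·P̄ = [146524/4799 -439302/4799; -439302/4799 1326234/4799]
step 2: x̄ = F·x = [16038/4799, -37593/4799]
step 2: P̄ = F·P·Fᵀ + Q = [1328314/4799 -4393290/4799; -4393290/4799 14737638/4799]
step 2: y = z − H·x̄ = [20119/4799]
step 2: S = H·P̄·Hᵀ + R = [342322/4799]
step 2: K = P̄·Hᵀ·S⁻¹ = [204174/171161; -778884/171161]
step 2: x' = x̄ + K·y = [1427976/171161, -4606131/171161]
step 2: P' = (I − K·H)·P̄ = [30002398/171161 -90415542/171161; -90415542/171161 272804394/171161]

step 0: x' = [9/23, 0], P' = [73/23 -9; -9 137/5]
step 1: x' = [5346/4799, -10749/4799], P' = [146524/4799 -439302/4799; -439302/4799 1326234/4799]
step 2: x' = [1427976/171161, -4606131/171161], P' = [30002398/171161 -90415542/171161; -90415542/171161 272804394/171161]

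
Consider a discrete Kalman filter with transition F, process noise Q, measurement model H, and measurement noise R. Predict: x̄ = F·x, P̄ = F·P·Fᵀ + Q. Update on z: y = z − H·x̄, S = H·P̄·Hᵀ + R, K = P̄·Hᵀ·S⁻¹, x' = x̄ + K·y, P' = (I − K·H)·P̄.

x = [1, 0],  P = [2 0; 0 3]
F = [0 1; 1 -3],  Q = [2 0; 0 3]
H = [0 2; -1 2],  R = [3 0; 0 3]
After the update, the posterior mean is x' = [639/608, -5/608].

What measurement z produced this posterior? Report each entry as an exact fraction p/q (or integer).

x̄ = F·x = [0, 1]
P̄ = F·P·Fᵀ + Q = [5 -9; -9 32]
S = H·P̄·Hᵀ + R = [131 146; 146 172]
K = P̄·Hᵀ·S⁻¹ = [131/608 -385/1216; 175/608 219/1216]
x' − x̄ = [639/608, -613/608] = K·y
y = (KᵀK)⁻¹·Kᵀ·(x' − x̄) = [-1, -4]
z = y + H·x̄ = [-1, -4] + [2, 2] = [1, -2]

z = [1, -2]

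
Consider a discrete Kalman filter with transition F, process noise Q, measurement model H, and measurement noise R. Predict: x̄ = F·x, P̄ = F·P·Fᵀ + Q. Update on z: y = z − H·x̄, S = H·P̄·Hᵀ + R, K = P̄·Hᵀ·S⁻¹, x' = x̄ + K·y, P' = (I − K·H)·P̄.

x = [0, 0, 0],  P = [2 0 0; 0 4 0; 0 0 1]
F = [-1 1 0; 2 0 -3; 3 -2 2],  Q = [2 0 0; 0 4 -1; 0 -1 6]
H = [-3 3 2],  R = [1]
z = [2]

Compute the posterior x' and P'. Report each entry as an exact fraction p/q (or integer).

x' = [-64/369, 85/369, 145/369]
P' = [904/369 1244/369 -526/369; 1244/369 8273/738 -8635/738; -526/369 -8635/738 11447/738]

x̄ = F·x = [0, 0, 0]
P̄ = F·P·Fᵀ + Q = [8 -4 -14; -4 21 5; -14 5 44]
y = z − H·x̄ = [2]
S = H·P̄·Hᵀ + R = [738]
K = P̄·Hᵀ·S⁻¹ = [-32/369; 85/738; 145/738]
x' = x̄ + K·y = [-64/369, 85/369, 145/369]
P' = (I − K·H)·P̄ = [904/369 1244/369 -526/369; 1244/369 8273/738 -8635/738; -526/369 -8635/738 11447/738]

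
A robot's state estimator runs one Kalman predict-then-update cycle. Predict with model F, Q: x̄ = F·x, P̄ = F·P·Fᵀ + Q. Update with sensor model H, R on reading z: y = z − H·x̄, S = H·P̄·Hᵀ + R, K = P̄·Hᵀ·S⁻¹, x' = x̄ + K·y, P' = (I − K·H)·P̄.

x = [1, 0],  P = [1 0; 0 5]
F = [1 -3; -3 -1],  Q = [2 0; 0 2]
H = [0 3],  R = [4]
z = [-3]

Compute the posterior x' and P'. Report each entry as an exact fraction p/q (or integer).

x' = [91/37, -39/37]
P' = [1452/37 12/37; 12/37 16/37]

x̄ = F·x = [1, -3]
P̄ = F·P·Fᵀ + Q = [48 12; 12 16]
y = z − H·x̄ = [6]
S = H·P̄·Hᵀ + R = [148]
K = P̄·Hᵀ·S⁻¹ = [9/37; 12/37]
x' = x̄ + K·y = [91/37, -39/37]
P' = (I − K·H)·P̄ = [1452/37 12/37; 12/37 16/37]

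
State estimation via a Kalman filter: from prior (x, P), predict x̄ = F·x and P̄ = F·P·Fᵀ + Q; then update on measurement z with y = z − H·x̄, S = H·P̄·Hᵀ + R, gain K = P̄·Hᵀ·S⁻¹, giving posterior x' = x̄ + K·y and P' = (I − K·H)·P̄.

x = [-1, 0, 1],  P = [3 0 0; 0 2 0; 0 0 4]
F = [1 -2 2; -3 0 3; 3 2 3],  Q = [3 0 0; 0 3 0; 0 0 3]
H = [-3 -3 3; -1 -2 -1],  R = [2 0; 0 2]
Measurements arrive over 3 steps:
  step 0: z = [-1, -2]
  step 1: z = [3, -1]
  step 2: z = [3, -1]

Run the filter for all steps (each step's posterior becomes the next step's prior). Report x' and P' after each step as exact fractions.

step 0: x' = [-189137/237828, 26137/19819, 14385/79276], P' = [3804365/237828 -209170/19819 431515/79276; -209170/19819 142866/19819 -67788/19819; 431515/79276 -67788/19819 172079/79276]
step 1: x' = [-38943868240/9373048129, 26194244274/9373048129, -3430738389/9373048129], P' = [279341212979/9373048129 -184157268096/9373048129 97311061083/9373048129; -184157268096/9373048129 123641621400/9373048129 -62611131294/9373048129; 97311061083/9373048129 -62611131294/9373048129 36803137101/9373048129]
step 2: x' = [-111133335909654/91284716095523, 84983186987268/91284716095523, 60223065787023/91284716095523], P' = [19986676705981502/638993012668661 -1881263177462964/91284716095523 6974171755453530/638993012668661; -1881263177462964/91284716095523 1261277388106296/91284716095523 -641453183779806/91284716095523; 6974171755453530/638993012668661 -641453183779806/91284716095523 2631407305353816/638993012668661]

step 0: x̄ = F·x = [1, 6, 0]
step 0: P̄ = F·P·Fᵀ + Q = [30 15 25; 15 66 9; 25 9 74]
step 0: y = z − H·x̄ = [20, 11]
step 0: S = H·P̄·Hᵀ + R = [1190 372; 372 516]
step 0: K = P̄·Hᵀ·S⁻¹ = [55/39638 -39415/237828; -2226/19819 -4387/19819; 8787/39638 -30645/79276]
step 0: x' = x̄ + K·y = [-189137/237828, 26137/19819, 14385/79276]
step 0: P' = (I − K·H)·P̄ = [3804365/237828 -209170/19819 431515/79276; -209170/19819 142866/19819 -67788/19819; 431515/79276 -67788/19819 172079/79276]
step 1: x̄ = F·x = [-730115/237828, 58073/19819, 31557/39638]
step 1: P̄ = F·P·Fᵀ + Q = [35166353/237828 -1864901/19819 5161821/39638; -1864901/19819 1358091/19819 -1617804/19819; 5161821/39638 -1617804/19819 2489694/19819]
step 1: y = z − H·x̄ = [15247/79276, 615151/237828]
step 1: S = H·P̄·Hᵀ + R = [40561331/79276 -9838579/79276; -9838579/79276 25478717/237828]
step 1: K = P̄·Hᵀ·S⁻¹ = [3190674300/9373048129 -4168868935/9373048129; -3143226897/9373048129 -257421705/9373048129; 3154810968/9373048129 -4445967798/9373048129]
step 1: x' = x̄ + K·y = [-38943868240/9373048129, 26194244274/9373048129, -3430738389/9373048129]
step 1: P' = (I − K·H)·P̄ = [279341212979/9373048129 -184157268096/9373048129 97311061083/9373048129; -184157268096/9373048129 123641621400/9373048129 -62611131294/9373048129; 97311061083/9373048129 -62611131294/9373048129 36803137101/9373048129]
step 2: x̄ = F·x = [-98193833566/9373048129, 106539389553/9373048129, -74735331339/9373048129]
step 2: P̄ = F·P·Fᵀ + Q = [2576001758438/9373048129 -1638414820392/9373048129 2301926860662/9373048129; -1638414820392/9373048129 1121819195613/9373048129 -1453565862090/9373048129; 2301926860662/9373048129 -1453565862090/9373048129 2158363087521/9373048129]
step 2: y = z − H·x̄ = [277361806365/9373048129, 30776566072/9373048129]
step 2: S = H·P̄·Hᵀ + R = [7962437729054/9373048129 -2401204610829/9373048129; -2401204610829/9373048129 1476318716065/9373048129]
step 2: K = P̄·Hᵀ·S⁻¹ = [234505937569164/638993012668661 -311581988476768/638993012668661; -32201091634707/91284716095523 80792515089/91284716095523; 221111754538392/638993012668661 -312617243945031/638993012668661]
step 2: x' = x̄ + K·y = [-111133335909654/91284716095523, 84983186987268/91284716095523, 60223065787023/91284716095523]
step 2: P' = (I − K·H)·P̄ = [19986676705981502/638993012668661 -1881263177462964/91284716095523 6974171755453530/638993012668661; -1881263177462964/91284716095523 1261277388106296/91284716095523 -641453183779806/91284716095523; 6974171755453530/638993012668661 -641453183779806/91284716095523 2631407305353816/638993012668661]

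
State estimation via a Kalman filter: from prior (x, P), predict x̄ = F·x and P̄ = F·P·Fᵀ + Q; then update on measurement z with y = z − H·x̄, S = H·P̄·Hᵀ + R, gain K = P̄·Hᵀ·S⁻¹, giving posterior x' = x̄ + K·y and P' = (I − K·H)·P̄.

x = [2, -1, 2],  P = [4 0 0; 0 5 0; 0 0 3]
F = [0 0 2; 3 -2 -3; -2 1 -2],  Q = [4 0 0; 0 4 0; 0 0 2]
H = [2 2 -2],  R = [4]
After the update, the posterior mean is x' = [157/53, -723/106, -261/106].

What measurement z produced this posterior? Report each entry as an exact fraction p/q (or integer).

z = [-3]

x̄ = F·x = [4, 2, -9]
P̄ = F·P·Fᵀ + Q = [16 -18 -12; -18 87 -16; -12 -16 35]
S = H·P̄·Hᵀ + R = [636]
K = P̄·Hᵀ·S⁻¹ = [5/159; 85/318; -21/106]
x' − x̄ = [-55/53, -935/106, 693/106] = K·y
y = (KᵀK)⁻¹·Kᵀ·(x' − x̄) = [-33]
z = y + H·x̄ = [-33] + [30] = [-3]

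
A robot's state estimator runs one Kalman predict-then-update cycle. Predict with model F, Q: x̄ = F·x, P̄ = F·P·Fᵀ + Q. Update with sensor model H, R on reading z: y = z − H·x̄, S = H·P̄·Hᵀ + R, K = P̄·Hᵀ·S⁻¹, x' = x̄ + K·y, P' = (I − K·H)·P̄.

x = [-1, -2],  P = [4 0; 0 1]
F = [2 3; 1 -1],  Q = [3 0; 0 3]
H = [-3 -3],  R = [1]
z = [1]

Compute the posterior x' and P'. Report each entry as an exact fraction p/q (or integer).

x̄ = F·x = [-8, 1]
P̄ = F·P·Fᵀ + Q = [28 5; 5 8]
y = z − H·x̄ = [-20]
S = H·P̄·Hᵀ + R = [415]
K = P̄·Hᵀ·S⁻¹ = [-99/415; -39/415]
x' = x̄ + K·y = [-268/83, 239/83]
P' = (I − K·H)·P̄ = [1819/415 -1786/415; -1786/415 1799/415]

x' = [-268/83, 239/83]
P' = [1819/415 -1786/415; -1786/415 1799/415]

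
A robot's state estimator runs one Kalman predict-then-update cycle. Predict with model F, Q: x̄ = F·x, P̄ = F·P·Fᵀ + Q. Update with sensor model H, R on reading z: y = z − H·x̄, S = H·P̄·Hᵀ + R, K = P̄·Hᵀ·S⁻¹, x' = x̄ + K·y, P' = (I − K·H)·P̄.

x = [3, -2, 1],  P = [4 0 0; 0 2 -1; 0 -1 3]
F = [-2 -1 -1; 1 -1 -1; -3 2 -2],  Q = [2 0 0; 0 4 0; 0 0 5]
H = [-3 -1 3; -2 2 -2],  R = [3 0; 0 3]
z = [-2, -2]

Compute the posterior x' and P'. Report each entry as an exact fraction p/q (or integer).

x' = [14219/14681, 6880/14681, 6223/14681]
P' = [76617/73405 175179/73405 24624/14681; 175179/73405 537393/73405 70875/14681; 24624/14681 70875/14681 101391/29362]

x̄ = F·x = [-5, 4, -15]
P̄ = F·P·Fᵀ + Q = [21 -5 26; -5 11 -10; 26 -10 69]
y = z − H·x̄ = [32, -50]
S = H·P̄·Hᵀ + R = [386 -370; -370 735]
K = P̄·Hᵀ·S⁻¹ = [-2378/14681 -16372/73405; 13/14681 5226/73405; 4893/29362 -2963/14681]
x' = x̄ + K·y = [14219/14681, 6880/14681, 6223/14681]
P' = (I − K·H)·P̄ = [76617/73405 175179/73405 24624/14681; 175179/73405 537393/73405 70875/14681; 24624/14681 70875/14681 101391/29362]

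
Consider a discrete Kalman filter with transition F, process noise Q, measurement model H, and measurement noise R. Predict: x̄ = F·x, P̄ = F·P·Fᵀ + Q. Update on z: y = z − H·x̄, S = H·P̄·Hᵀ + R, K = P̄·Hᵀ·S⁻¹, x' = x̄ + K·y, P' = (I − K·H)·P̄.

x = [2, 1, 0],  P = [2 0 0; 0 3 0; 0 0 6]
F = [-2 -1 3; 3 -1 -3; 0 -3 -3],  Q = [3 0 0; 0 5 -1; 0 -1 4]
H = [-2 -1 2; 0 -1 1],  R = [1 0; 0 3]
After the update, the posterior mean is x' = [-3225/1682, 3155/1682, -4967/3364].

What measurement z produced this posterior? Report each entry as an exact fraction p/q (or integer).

x̄ = F·x = [-5, 5, -3]
P̄ = F·P·Fᵀ + Q = [68 -63 -45; -63 80 62; -45 62 85]
S = H·P̄·Hᵀ + R = [553 28; 28 44]
K = P̄·Hᵀ·S⁻¹ = [-1919/5887 1037/1682; 1996/5887 -1051/1682; 2017/5887 1025/3364]
x' − x̄ = [5185/1682, -5255/1682, 5125/3364] = K·y
y = (KᵀK)⁻¹·Kᵀ·(x' − x̄) = [0, 5]
z = y + H·x̄ = [0, 5] + [-1, -8] = [-1, -3]

z = [-1, -3]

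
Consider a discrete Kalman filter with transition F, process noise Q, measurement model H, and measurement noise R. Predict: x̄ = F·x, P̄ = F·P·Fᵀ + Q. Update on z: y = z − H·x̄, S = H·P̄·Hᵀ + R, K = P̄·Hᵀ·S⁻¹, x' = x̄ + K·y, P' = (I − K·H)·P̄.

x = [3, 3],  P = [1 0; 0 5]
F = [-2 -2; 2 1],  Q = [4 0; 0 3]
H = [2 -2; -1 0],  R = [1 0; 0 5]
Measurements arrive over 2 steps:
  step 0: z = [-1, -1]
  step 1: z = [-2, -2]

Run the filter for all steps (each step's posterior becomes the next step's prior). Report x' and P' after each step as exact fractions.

step 0: x' = [68/93, 845/651], P' = [140/93 130/93; 130/93 1000/651]
step 1: x' = [-55278/4190821, 3972731/4190821], P' = [5582180/4190821 5144420/4190821; 5144420/4190821 5738571/4190821]

step 0: x̄ = F·x = [-12, 9]
step 0: P̄ = F·P·Fᵀ + Q = [28 -14; -14 12]
step 0: y = z − H·x̄ = [41, -13]
step 0: S = H·P̄·Hᵀ + R = [273 -84; -84 33]
step 0: K = P̄·Hᵀ·S⁻¹ = [20/93 -28/93; -60/217 -26/93]
step 0: x' = x̄ + K·y = [68/93, 845/651]
step 0: P' = (I − K·H)·P̄ = [140/93 130/93; 130/93 1000/651]
step 1: x̄ = F·x = [-2642/651, 599/217]
step 1: P̄ = F·P·Fᵀ + Q = [17804/651 -11380/651; -11380/651 10513/651]
step 1: y = z − H·x̄ = [7576/651, -3944/651]
step 1: S = H·P̄·Hᵀ + R = [204959/651 -19456/217; -19456/217 21059/651]
step 1: K = P̄·Hᵀ·S⁻¹ = [875520/4190821 -1116436/4190821; -1188302/4190821 -1028884/4190821]
step 1: x' = x̄ + K·y = [-55278/4190821, 3972731/4190821]
step 1: P' = (I − K·H)·P̄ = [5582180/4190821 5144420/4190821; 5144420/4190821 5738571/4190821]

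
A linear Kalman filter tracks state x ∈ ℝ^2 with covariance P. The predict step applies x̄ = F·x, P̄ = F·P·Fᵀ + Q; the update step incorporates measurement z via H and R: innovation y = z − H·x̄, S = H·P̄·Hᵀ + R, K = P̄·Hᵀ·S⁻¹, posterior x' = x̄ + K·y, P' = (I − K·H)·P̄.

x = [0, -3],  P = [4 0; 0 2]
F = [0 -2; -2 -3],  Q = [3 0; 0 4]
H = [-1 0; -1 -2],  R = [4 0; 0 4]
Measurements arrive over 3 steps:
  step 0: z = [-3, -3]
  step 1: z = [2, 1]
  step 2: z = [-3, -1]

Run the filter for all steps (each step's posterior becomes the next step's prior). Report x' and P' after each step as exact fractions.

step 0: x' = [141/50, 3/10], P' = [57/25 -1; -1 7/5]
step 1: x' = [-1870/8013, -4605/5342], P' = [17872/8013 -7486/8013; -7486/8013 3502/2671]
step 2: x' = [8119949/4456484, -573471/4456484], P' = [2465891/1114121 -1034575/1114121; -1034575/1114121 1458637/1114121]

step 0: x̄ = F·x = [6, 9]
step 0: P̄ = F·P·Fᵀ + Q = [11 12; 12 38]
step 0: y = z − H·x̄ = [3, 21]
step 0: S = H·P̄·Hᵀ + R = [15 35; 35 215]
step 0: K = P̄·Hᵀ·S⁻¹ = [-57/100 -7/100; 1/4 -9/20]
step 0: x' = x̄ + K·y = [141/50, 3/10]
step 0: P' = (I − K·H)·P̄ = [57/25 -1; -1 7/5]
step 1: x̄ = F·x = [-3/5, -327/50]
step 1: P̄ = F·P·Fᵀ + Q = [43/5 22/5; 22/5 343/25]
step 1: y = z − H·x̄ = [7/5, -317/25]
step 1: S = H·P̄·Hᵀ + R = [63/5 87/5; 87/5 2127/25]
step 1: K = P̄·Hᵀ·S⁻¹ = [-4468/8013 -725/8013; 3743/16026 -6763/16026]
step 1: x' = x̄ + K·y = [-1870/8013, -4605/5342]
step 1: P' = (I − K·H)·P̄ = [17872/8013 -7486/8013; -7486/8013 3502/2671]
step 2: x̄ = F·x = [4605/2671, 48925/16026]
step 2: P̄ = F·P·Fᵀ + Q = [22021/2671 33092/8013; 33092/8013 108262/8013]
step 2: y = z − H·x̄ = [-3408/2671, 54727/8013]
step 2: S = H·P̄·Hᵀ + R = [32705/2671 132247/8013; 132247/8013 221177/2671]
step 2: K = P̄·Hᵀ·S⁻¹ = [-2465891/4456484 -396741/4456484; 1034575/4456484 -1882699/4456484]
step 2: x' = x̄ + K·y = [8119949/4456484, -573471/4456484]
step 2: P' = (I − K·H)·P̄ = [2465891/1114121 -1034575/1114121; -1034575/1114121 1458637/1114121]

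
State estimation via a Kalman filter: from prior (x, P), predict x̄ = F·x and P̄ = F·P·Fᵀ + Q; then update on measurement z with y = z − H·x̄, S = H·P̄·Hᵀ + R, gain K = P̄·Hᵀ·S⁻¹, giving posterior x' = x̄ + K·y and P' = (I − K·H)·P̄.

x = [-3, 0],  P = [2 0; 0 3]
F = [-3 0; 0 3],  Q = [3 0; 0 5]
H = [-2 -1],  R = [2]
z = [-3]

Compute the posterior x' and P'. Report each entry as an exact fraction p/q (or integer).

x̄ = F·x = [9, 0]
P̄ = F·P·Fᵀ + Q = [21 0; 0 32]
y = z − H·x̄ = [15]
S = H·P̄·Hᵀ + R = [118]
K = P̄·Hᵀ·S⁻¹ = [-21/59; -16/59]
x' = x̄ + K·y = [216/59, -240/59]
P' = (I − K·H)·P̄ = [357/59 -672/59; -672/59 1376/59]

x' = [216/59, -240/59]
P' = [357/59 -672/59; -672/59 1376/59]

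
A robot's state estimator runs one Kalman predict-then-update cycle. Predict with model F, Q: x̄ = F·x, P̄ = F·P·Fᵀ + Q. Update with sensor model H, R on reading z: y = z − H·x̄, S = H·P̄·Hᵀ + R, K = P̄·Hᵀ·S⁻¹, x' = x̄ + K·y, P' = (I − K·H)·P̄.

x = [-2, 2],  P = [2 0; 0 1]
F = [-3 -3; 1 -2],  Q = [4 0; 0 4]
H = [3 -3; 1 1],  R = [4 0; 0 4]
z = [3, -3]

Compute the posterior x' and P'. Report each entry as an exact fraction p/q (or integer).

x' = [-341/267, -632/267]
P' = [806/801 620/801; 620/801 785/801]

x̄ = F·x = [0, -6]
P̄ = F·P·Fᵀ + Q = [31 0; 0 10]
y = z − H·x̄ = [-15, 3]
S = H·P̄·Hᵀ + R = [373 63; 63 45]
K = P̄·Hᵀ·S⁻¹ = [31/178 713/1602; -55/356 1405/3204]
x' = x̄ + K·y = [-341/267, -632/267]
P' = (I − K·H)·P̄ = [806/801 620/801; 620/801 785/801]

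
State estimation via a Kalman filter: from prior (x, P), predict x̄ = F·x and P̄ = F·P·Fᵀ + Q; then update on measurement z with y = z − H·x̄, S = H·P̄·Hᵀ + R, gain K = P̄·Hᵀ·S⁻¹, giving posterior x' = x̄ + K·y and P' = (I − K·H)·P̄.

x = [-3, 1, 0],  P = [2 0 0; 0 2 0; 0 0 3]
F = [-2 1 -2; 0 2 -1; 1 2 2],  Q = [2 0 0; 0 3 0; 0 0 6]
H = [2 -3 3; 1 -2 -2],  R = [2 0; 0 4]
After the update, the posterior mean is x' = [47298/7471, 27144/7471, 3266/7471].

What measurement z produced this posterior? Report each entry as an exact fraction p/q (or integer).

z = [3, -2]

x̄ = F·x = [7, 2, -1]
P̄ = F·P·Fᵀ + Q = [24 10 -12; 10 14 2; -12 2 28]
S = H·P̄·Hᵀ + R = [176 -94; -94 220]
K = P̄·Hᵀ·S⁻¹ = [-332/7471 809/7471; -1397/7471 -1344/7471; 1278/7471 -1899/7471]
x' − x̄ = [-4999/7471, 12202/7471, 10737/7471] = K·y
y = (KᵀK)⁻¹·Kᵀ·(x' − x̄) = [-2, -7]
z = y + H·x̄ = [-2, -7] + [5, 5] = [3, -2]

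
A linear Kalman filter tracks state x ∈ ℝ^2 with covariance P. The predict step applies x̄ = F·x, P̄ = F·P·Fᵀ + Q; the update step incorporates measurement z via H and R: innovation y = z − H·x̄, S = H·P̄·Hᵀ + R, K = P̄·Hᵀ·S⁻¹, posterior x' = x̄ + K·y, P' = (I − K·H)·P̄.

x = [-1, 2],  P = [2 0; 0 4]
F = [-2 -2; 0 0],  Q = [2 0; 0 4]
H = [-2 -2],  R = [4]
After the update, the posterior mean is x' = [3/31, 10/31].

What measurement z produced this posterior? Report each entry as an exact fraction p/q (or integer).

x̄ = F·x = [-2, 0]
P̄ = F·P·Fᵀ + Q = [26 0; 0 4]
S = H·P̄·Hᵀ + R = [124]
K = P̄·Hᵀ·S⁻¹ = [-13/31; -2/31]
x' − x̄ = [65/31, 10/31] = K·y
y = (KᵀK)⁻¹·Kᵀ·(x' − x̄) = [-5]
z = y + H·x̄ = [-5] + [4] = [-1]

z = [-1]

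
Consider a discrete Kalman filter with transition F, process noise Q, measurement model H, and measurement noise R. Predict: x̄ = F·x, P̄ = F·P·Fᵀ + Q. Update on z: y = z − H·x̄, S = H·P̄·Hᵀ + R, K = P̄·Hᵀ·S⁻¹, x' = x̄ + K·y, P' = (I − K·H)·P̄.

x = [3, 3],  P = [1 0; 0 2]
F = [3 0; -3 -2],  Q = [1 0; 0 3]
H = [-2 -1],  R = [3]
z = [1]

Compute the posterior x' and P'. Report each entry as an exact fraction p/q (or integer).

x̄ = F·x = [9, -15]
P̄ = F·P·Fᵀ + Q = [10 -9; -9 20]
y = z − H·x̄ = [4]
S = H·P̄·Hᵀ + R = [27]
K = P̄·Hᵀ·S⁻¹ = [-11/27; -2/27]
x' = x̄ + K·y = [199/27, -413/27]
P' = (I − K·H)·P̄ = [149/27 -265/27; -265/27 536/27]

x' = [199/27, -413/27]
P' = [149/27 -265/27; -265/27 536/27]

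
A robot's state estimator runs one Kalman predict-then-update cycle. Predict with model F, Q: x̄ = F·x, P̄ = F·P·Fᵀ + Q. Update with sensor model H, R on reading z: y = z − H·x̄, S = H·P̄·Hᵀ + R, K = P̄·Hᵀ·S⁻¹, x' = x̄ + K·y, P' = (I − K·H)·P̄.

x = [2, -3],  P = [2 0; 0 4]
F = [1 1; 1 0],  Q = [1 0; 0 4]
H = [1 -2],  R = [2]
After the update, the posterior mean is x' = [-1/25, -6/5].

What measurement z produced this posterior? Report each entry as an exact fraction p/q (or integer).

z = [3]

x̄ = F·x = [-1, 2]
P̄ = F·P·Fᵀ + Q = [7 2; 2 6]
S = H·P̄·Hᵀ + R = [25]
K = P̄·Hᵀ·S⁻¹ = [3/25; -2/5]
x' − x̄ = [24/25, -16/5] = K·y
y = (KᵀK)⁻¹·Kᵀ·(x' − x̄) = [8]
z = y + H·x̄ = [8] + [-5] = [3]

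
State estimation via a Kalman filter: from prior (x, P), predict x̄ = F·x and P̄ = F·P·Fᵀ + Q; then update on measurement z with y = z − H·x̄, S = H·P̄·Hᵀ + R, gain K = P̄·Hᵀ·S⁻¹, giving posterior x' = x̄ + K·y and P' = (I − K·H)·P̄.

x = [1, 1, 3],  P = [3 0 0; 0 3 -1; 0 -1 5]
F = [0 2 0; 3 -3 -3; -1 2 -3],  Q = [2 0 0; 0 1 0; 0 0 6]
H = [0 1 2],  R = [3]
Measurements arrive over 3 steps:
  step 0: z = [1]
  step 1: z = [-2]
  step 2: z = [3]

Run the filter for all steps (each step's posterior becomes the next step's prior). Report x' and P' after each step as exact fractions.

step 0: x̄ = F·x = [2, -9, -8]
step 0: P̄ = F·P·Fᵀ + Q = [14 -12 18; -12 82 15; 18 15 78]
step 0: y = z − H·x̄ = [26]
step 0: S = H·P̄·Hᵀ + R = [457]
step 0: K = P̄·Hᵀ·S⁻¹ = [24/457; 112/457; 171/457]
step 0: x' = x̄ + K·y = [1538/457, -1201/457, 790/457]
step 0: P' = (I − K·H)·P̄ = [5822/457 -8172/457 4122/457; -8172/457 24930/457 -12297/457; 4122/457 -12297/457 6405/457]
step 1: x̄ = F·x = [-2402/457, 5847/457, -6310/457]
step 1: P̄ = F·P·Fᵀ + Q = [100634/457 -124830/457 189846/457; -124830/457 186424/457 -244572/457; 189846/457 -244572/457 370913/457]
step 1: y = z − H·x̄ = [5859/457]
step 1: S = H·P̄·Hᵀ + R = [693159/457]
step 1: K = P̄·Hᵀ·S⁻¹ = [84954/231053; -302720/693159; 497254/693159]
step 1: x' = x̄ + K·y = [-125260/231053, 1662483/231053, -1065224/231053]
step 1: P' = (I − K·H)·P̄ = [3501622/231053 -6838230/231053 3546546/231053; -6838230/231053 82236488/693159 -41572324/693159; 3546546/231053 -41572324/693159 21532043/693159]
step 2: x̄ = F·x = [3324966/231053, -2167557/231053, 6645898/231053]
step 2: P̄ = F·P·Fᵀ + Q = [330332270/693159 -122357708/231053 619409276/693159; -122357708/231053 152867612/231053 -234777383/231053; 619409276/693159 -234777383/231053 1182162635/693159]
step 2: y = z − H·x̄ = [-10431080/231053]
step 2: S = H·P̄·Hᵀ + R = [2372004257/693159]
step 2: K = P̄·Hᵀ·S⁻¹ = [871745428/2372004257; -135723066/338857751; 1659993121/2372004257]
step 2: x' = x̄ + K·y = [-5221368226/2372004257, 2948434641/338857751, -6714574998/2372004257]
step 2: P' = (I − K·H)·P̄ = [34060669234/2372004257 -8756448364/338857751 31955187416/2372004257; -8756448364/338857751 38167103216/338857751 -19287136207/338857751; 31955187416/2372004257 -19287136207/338857751 69994966406/2372004257]

step 0: x' = [1538/457, -1201/457, 790/457], P' = [5822/457 -8172/457 4122/457; -8172/457 24930/457 -12297/457; 4122/457 -12297/457 6405/457]
step 1: x' = [-125260/231053, 1662483/231053, -1065224/231053], P' = [3501622/231053 -6838230/231053 3546546/231053; -6838230/231053 82236488/693159 -41572324/693159; 3546546/231053 -41572324/693159 21532043/693159]
step 2: x' = [-5221368226/2372004257, 2948434641/338857751, -6714574998/2372004257], P' = [34060669234/2372004257 -8756448364/338857751 31955187416/2372004257; -8756448364/338857751 38167103216/338857751 -19287136207/338857751; 31955187416/2372004257 -19287136207/338857751 69994966406/2372004257]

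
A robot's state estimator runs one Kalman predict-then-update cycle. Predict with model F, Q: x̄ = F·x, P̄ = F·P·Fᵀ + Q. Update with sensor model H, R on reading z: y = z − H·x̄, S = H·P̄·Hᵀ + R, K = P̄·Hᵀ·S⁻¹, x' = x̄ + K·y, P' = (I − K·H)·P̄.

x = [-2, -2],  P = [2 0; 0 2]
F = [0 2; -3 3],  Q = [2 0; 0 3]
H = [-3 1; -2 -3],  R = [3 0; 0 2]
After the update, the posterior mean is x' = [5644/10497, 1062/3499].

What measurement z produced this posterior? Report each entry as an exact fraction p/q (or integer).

x̄ = F·x = [-4, 0]
P̄ = F·P·Fᵀ + Q = [10 12; 12 39]
S = H·P̄·Hᵀ + R = [60 27; 27 537]
K = P̄·Hᵀ·S⁻¹ = [-906/3499 -958/10497; 602/3499 -949/3499]
x' − x̄ = [47632/10497, 1062/3499] = K·y
y = (KᵀK)⁻¹·Kᵀ·(x' − x̄) = [-14, -10]
z = y + H·x̄ = [-14, -10] + [12, 8] = [-2, -2]

z = [-2, -2]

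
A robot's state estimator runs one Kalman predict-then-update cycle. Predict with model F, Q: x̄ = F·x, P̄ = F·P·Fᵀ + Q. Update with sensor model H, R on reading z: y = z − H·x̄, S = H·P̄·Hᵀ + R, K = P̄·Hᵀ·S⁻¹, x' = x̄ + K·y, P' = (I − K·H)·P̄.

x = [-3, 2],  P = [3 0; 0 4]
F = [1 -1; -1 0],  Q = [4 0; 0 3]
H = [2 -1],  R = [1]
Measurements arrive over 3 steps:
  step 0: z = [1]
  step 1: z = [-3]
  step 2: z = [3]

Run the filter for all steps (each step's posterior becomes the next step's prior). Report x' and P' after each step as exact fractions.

step 0: x̄ = F·x = [-5, 3]
step 0: P̄ = F·P·Fᵀ + Q = [11 -3; -3 6]
step 0: y = z − H·x̄ = [14]
step 0: S = H·P̄·Hᵀ + R = [63]
step 0: K = P̄·Hᵀ·S⁻¹ = [25/63; -4/21]
step 0: x' = x̄ + K·y = [5/9, 1/3]
step 0: P' = (I − K·H)·P̄ = [68/63 37/21; 37/21 26/7]
step 1: x̄ = F·x = [2/9, -5/9]
step 1: P̄ = F·P·Fᵀ + Q = [332/63 43/63; 43/63 257/63]
step 1: y = z − H·x̄ = [-4]
step 1: S = H·P̄·Hᵀ + R = [164/7]
step 1: K = P̄·Hᵀ·S⁻¹ = [69/164; -19/164]
step 1: x' = x̄ + K·y = [-539/369, -34/369]
step 1: P' = (I − K·H)·P̄ = [1657/1476 2693/1476; 2693/1476 5557/1476]
step 2: x̄ = F·x = [-505/369, 539/369]
step 2: P̄ = F·P·Fᵀ + Q = [1933/369 259/369; 259/369 6085/1476]
step 2: y = z − H·x̄ = [2656/369]
step 2: S = H·P̄·Hᵀ + R = [34345/1476]
step 2: K = P̄·Hᵀ·S⁻¹ = [14428/34345; -4013/34345]
step 2: x' = x̄ + K·y = [56847/34345, 21283/34345]
step 2: P' = (I − K·H)·P̄ = [38881/34345 63334/34345; 63334/34345 130681/34345]

step 0: x' = [5/9, 1/3], P' = [68/63 37/21; 37/21 26/7]
step 1: x' = [-539/369, -34/369], P' = [1657/1476 2693/1476; 2693/1476 5557/1476]
step 2: x' = [56847/34345, 21283/34345], P' = [38881/34345 63334/34345; 63334/34345 130681/34345]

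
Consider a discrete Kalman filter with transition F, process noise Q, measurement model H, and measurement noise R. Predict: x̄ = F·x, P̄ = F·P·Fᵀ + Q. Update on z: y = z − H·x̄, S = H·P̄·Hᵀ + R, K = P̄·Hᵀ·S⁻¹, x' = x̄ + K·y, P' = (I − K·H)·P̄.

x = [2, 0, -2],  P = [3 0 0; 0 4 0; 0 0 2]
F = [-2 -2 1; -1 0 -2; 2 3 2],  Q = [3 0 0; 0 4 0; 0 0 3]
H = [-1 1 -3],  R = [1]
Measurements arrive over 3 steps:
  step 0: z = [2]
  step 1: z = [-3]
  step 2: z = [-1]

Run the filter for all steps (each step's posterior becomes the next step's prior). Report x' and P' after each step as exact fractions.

step 0: x̄ = F·x = [-6, 2, 0]
step 0: P̄ = F·P·Fᵀ + Q = [33 2 -32; 2 15 -14; -32 -14 59]
step 0: y = z − H·x̄ = [-6]
step 0: S = H·P̄·Hᵀ + R = [468]
step 0: K = P̄·Hᵀ·S⁻¹ = [5/36; 55/468; -53/156]
step 0: x' = x̄ + K·y = [-41/6, 101/78, 53/26]
step 0: P' = (I − K·H)·P̄ = [863/36 -203/36 -119/12; -203/36 3995/468 731/156; -119/12 731/156 259/52]
step 1: x̄ = F·x = [341/26, 215/78, -445/78]
step 1: P̄ = F·P·Fᵀ + Q = [5919/52 2449/156 -10235/156; 2449/156 3851/468 -9157/468; -10235/156 -9157/468 49079/468]
step 1: y = z − H·x̄ = [-761/78]
step 1: S = H·P̄·Hᵀ + R = [355319/468]
step 1: K = P̄·Hᵀ·S⁻¹ = [46191/355319; 23975/355319; -125689/355319]
step 1: x' = x̄ + K·y = [4209487/355319, 745495/355319, -800867/355319]
step 1: P' = (I − K·H)·P̄ = [35885876/355319 3211751/355319 -10906772/355319; 3211751/355319 1695583/355319 -513381/355319; -10906772/355319 -513381/355319 3506360/355319]
step 2: x̄ = F·x = [-10710831/355319, -2607753/355319, 9053725/355319]
step 2: P̄ = F·P·Fᵀ + Q = [226272773/355319 36408694/355319 -156494867/355319; 36408694/355319 7705504/355319 -26911527/355319; -156494867/355319 -26911527/355319 119021412/355319]
step 2: y = z − H·x̄ = [18702778/355319]
step 2: S = H·P̄·Hᵀ + R = [455208876/355319]
step 2: K = P̄·Hᵀ·S⁻¹ = [139810261/227604438; 17343797/151736292; -56870224/113802219]
step 2: x' = x̄ + K·y = [249082660/113802219, -100351495/75868146, -93710663/113802219]
step 2: P' = (I − K·H)·P̄ = [17458775314/113802219 949623653/75868146 -5368081655/113802219; 949623653/75868146 250275313/50578764 -97147097/37934073; -5368081655/113802219 -97147097/37934073 1711170196/113802219]

step 0: x' = [-41/6, 101/78, 53/26], P' = [863/36 -203/36 -119/12; -203/36 3995/468 731/156; -119/12 731/156 259/52]
step 1: x' = [4209487/355319, 745495/355319, -800867/355319], P' = [35885876/355319 3211751/355319 -10906772/355319; 3211751/355319 1695583/355319 -513381/355319; -10906772/355319 -513381/355319 3506360/355319]
step 2: x' = [249082660/113802219, -100351495/75868146, -93710663/113802219], P' = [17458775314/113802219 949623653/75868146 -5368081655/113802219; 949623653/75868146 250275313/50578764 -97147097/37934073; -5368081655/113802219 -97147097/37934073 1711170196/113802219]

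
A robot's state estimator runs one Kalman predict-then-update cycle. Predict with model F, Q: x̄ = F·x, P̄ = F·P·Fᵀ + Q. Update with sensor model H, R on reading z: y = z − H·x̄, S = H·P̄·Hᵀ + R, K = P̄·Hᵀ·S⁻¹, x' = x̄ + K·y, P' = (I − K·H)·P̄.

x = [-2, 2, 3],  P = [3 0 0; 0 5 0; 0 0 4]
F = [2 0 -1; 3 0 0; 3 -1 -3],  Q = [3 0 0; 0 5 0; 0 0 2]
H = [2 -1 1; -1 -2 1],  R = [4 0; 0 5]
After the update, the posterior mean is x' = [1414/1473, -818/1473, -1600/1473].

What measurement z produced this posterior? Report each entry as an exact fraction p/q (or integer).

z = [2, -1]

x̄ = F·x = [-7, -6, -17]
P̄ = F·P·Fᵀ + Q = [19 18 30; 18 32 27; 30 27 70]
S = H·P̄·Hᵀ + R = [176 -9; -9 126]
K = P̄·Hᵀ·S⁻¹ = [135/491 -790/4419; 379/2455 -9401/22095; 1428/2455 -1537/22095]
x' − x̄ = [11725/1473, 8020/1473, 23441/1473] = K·y
y = (KᵀK)⁻¹·Kᵀ·(x' − x̄) = [27, -3]
z = y + H·x̄ = [27, -3] + [-25, 2] = [2, -1]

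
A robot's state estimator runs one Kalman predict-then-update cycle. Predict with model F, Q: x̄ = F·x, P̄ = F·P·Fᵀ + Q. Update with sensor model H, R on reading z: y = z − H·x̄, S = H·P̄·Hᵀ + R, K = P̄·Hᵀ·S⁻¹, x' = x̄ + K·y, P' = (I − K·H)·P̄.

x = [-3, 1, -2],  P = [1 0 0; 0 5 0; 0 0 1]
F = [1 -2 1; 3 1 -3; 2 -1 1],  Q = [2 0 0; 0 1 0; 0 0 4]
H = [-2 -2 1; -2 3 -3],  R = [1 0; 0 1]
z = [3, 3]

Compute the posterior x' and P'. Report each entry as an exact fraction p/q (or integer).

x' = [-95/911, -233790/61037, -291541/61037]
P' = [498/911 -1046/911 -1327/911; -1046/911 203536/61037 247906/61037; -1327/911 247906/61037 309322/61037]

x̄ = F·x = [-7, -2, -9]
P̄ = F·P·Fᵀ + Q = [24 -10 13; -10 24 -2; 13 -2 14]
y = z − H·x̄ = [-6, -32]
S = H·P̄·Hᵀ + R = [83 -36; -36 751]
K = P̄·Hᵀ·S⁻¹ = [-231/911 -153/911; -19002/61037 7054/61037; -8672/61037 -6430/61037]
x' = x̄ + K·y = [-95/911, -233790/61037, -291541/61037]
P' = (I − K·H)·P̄ = [498/911 -1046/911 -1327/911; -1046/911 203536/61037 247906/61037; -1327/911 247906/61037 309322/61037]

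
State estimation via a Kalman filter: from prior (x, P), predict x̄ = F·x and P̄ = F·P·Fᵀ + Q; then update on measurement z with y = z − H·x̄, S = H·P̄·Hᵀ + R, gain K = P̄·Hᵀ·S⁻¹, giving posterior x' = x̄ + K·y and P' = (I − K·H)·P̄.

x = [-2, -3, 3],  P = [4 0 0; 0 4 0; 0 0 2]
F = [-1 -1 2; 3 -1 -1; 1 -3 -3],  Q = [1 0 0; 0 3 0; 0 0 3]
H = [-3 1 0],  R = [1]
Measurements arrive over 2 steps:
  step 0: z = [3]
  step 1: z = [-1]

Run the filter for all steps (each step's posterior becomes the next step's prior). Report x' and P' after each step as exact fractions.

step 0: x̄ = F·x = [11, -6, -2]
step 0: P̄ = F·P·Fᵀ + Q = [17 -12 -4; -12 45 30; -4 30 61]
step 0: y = z − H·x̄ = [42]
step 0: S = H·P̄·Hᵀ + R = [271]
step 0: K = P̄·Hᵀ·S⁻¹ = [-63/271; 81/271; 42/271]
step 0: x' = x̄ + K·y = [335/271, 1776/271, 1222/271]
step 0: P' = (I − K·H)·P̄ = [638/271 1851/271 1562/271; 1851/271 5634/271 4728/271; 1562/271 4728/271 14767/271]
step 1: x̄ = F·x = [333/271, -1993/271, -8659/271]
step 1: P̄ = F·P·Fᵀ + Q = [44153/271 -23310/271 -75010/271; -23310/271 15934/271 57355/271; -75010/271 57355/271 249686/271]
step 1: y = z − H·x̄ = [2721/271]
step 1: S = H·P̄·Hᵀ + R = [553442/271]
step 1: K = P̄·Hᵀ·S⁻¹ = [-155769/553442; 42932/276721; 282385/553442]
step 1: x' = x̄ + K·y = [-883953/553442, -1604011/276721, -14848283/553442]
step 1: P' = (I − K·H)·P̄ = [635215/553442 874938/276721 9125995/553442; 874938/276721 2667746/276721 13830185/276721; 9125995/553442 13830185/276721 215665797/553442]

step 0: x' = [335/271, 1776/271, 1222/271], P' = [638/271 1851/271 1562/271; 1851/271 5634/271 4728/271; 1562/271 4728/271 14767/271]
step 1: x' = [-883953/553442, -1604011/276721, -14848283/553442], P' = [635215/553442 874938/276721 9125995/553442; 874938/276721 2667746/276721 13830185/276721; 9125995/553442 13830185/276721 215665797/553442]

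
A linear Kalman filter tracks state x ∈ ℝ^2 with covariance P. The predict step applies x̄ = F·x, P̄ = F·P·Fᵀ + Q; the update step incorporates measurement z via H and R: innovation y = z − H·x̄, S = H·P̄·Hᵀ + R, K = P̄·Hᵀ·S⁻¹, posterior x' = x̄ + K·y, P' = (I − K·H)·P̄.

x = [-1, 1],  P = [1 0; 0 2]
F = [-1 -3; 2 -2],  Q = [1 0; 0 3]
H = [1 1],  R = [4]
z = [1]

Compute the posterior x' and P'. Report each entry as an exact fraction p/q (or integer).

x̄ = F·x = [-2, -4]
P̄ = F·P·Fᵀ + Q = [20 10; 10 15]
y = z − H·x̄ = [7]
S = H·P̄·Hᵀ + R = [59]
K = P̄·Hᵀ·S⁻¹ = [30/59; 25/59]
x' = x̄ + K·y = [92/59, -61/59]
P' = (I − K·H)·P̄ = [280/59 -160/59; -160/59 260/59]

x' = [92/59, -61/59]
P' = [280/59 -160/59; -160/59 260/59]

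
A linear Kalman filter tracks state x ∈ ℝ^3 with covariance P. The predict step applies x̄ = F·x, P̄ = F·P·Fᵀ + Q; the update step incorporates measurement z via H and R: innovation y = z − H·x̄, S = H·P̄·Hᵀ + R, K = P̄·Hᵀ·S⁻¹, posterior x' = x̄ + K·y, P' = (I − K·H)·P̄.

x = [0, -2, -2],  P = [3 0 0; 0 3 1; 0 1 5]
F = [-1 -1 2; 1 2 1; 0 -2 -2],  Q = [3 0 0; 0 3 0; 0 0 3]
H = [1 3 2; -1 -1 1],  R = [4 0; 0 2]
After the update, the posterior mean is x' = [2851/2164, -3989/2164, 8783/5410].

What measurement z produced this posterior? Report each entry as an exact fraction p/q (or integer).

z = [-1, 2]

x̄ = F·x = [-2, -6, 8]
P̄ = F·P·Fᵀ + Q = [25 4 -16; 4 27 -28; -16 -28 43]
S = H·P̄·Hᵀ + R = [68 -48; -48 193]
K = P̄·Hᵀ·S⁻¹ = [-239/2164 -141/541; 553/2164 -131/541; 737/5410 1311/2705]
x' − x̄ = [7179/2164, 8995/2164, -34497/5410] = K·y
y = (KᵀK)⁻¹·Kᵀ·(x' − x̄) = [3, -14]
z = y + H·x̄ = [3, -14] + [-4, 16] = [-1, 2]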